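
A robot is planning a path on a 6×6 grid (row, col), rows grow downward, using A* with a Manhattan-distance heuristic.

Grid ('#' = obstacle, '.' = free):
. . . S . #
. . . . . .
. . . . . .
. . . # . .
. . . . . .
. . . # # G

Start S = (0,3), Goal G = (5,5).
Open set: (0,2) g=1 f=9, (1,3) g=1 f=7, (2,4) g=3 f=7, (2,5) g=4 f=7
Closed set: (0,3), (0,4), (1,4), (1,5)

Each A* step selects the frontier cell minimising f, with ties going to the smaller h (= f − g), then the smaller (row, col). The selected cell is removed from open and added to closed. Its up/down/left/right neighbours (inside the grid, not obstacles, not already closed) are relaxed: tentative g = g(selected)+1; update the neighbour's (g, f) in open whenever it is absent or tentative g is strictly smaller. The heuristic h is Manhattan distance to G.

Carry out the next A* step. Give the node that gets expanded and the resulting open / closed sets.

expanded=(2,5); open=[(0,2) g=1 f=9, (1,3) g=1 f=7, (2,4) g=3 f=7, (3,5) g=5 f=7]; closed=[(0,3), (0,4), (1,4), (1,5), (2,5)]

step 1: expand (2,5) (f=7, h=3) → closed; open now [(0,2) g=1 f=9, (1,3) g=1 f=7, (2,4) g=3 f=7, (3,5) g=5 f=7]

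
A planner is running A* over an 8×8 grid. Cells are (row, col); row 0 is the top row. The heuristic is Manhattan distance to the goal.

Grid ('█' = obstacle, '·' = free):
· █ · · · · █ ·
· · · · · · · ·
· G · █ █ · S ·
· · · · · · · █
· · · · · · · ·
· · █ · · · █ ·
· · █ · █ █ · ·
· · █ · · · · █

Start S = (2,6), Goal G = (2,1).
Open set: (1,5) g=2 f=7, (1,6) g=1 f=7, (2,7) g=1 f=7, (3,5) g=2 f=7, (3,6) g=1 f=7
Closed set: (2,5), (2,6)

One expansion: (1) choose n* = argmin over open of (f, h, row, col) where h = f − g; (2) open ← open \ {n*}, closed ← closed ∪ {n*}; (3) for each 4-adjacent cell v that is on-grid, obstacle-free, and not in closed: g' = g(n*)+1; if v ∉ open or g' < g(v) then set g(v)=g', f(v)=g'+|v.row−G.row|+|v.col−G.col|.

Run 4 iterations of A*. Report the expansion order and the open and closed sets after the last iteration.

order=[(1,5) → (1,4) → (1,3) → (1,2)]; open=[(0,2) g=6 f=9, (0,3) g=5 f=9, (0,4) g=4 f=9, (0,5) g=3 f=9, (1,1) g=6 f=7, (1,6) g=1 f=7, (2,2) g=6 f=7, (2,7) g=1 f=7, (3,5) g=2 f=7, (3,6) g=1 f=7]; closed=[(1,2), (1,3), (1,4), (1,5), (2,5), (2,6)]

step 1: expand (1,5) (f=7, h=5) → closed; open now [(0,5) g=3 f=9, (1,4) g=3 f=7, (1,6) g=1 f=7, (2,7) g=1 f=7, (3,5) g=2 f=7, (3,6) g=1 f=7]
step 2: expand (1,4) (f=7, h=4) → closed; open now [(0,4) g=4 f=9, (0,5) g=3 f=9, (1,3) g=4 f=7, (1,6) g=1 f=7, (2,7) g=1 f=7, (3,5) g=2 f=7, (3,6) g=1 f=7]
step 3: expand (1,3) (f=7, h=3) → closed; open now [(0,3) g=5 f=9, (0,4) g=4 f=9, (0,5) g=3 f=9, (1,2) g=5 f=7, (1,6) g=1 f=7, (2,7) g=1 f=7, (3,5) g=2 f=7, (3,6) g=1 f=7]
step 4: expand (1,2) (f=7, h=2) → closed; open now [(0,2) g=6 f=9, (0,3) g=5 f=9, (0,4) g=4 f=9, (0,5) g=3 f=9, (1,1) g=6 f=7, (1,6) g=1 f=7, (2,2) g=6 f=7, (2,7) g=1 f=7, (3,5) g=2 f=7, (3,6) g=1 f=7]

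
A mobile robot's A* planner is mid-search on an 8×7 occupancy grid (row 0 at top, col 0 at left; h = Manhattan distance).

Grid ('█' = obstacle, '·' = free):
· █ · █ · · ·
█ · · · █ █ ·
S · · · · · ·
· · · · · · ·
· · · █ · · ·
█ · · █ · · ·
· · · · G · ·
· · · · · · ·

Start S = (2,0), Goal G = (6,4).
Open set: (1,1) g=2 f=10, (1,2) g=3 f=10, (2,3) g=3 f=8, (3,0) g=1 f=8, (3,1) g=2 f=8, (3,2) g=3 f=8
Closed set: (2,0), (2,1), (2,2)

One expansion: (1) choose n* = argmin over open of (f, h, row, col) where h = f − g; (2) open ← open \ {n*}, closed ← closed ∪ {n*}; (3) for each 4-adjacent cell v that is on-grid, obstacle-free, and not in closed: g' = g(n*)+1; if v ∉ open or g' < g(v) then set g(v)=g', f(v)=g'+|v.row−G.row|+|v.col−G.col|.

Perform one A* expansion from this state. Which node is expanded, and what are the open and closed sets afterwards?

step 1: expand (2,3) (f=8, h=5) → closed; open now [(1,1) g=2 f=10, (1,2) g=3 f=10, (1,3) g=4 f=10, (2,4) g=4 f=8, (3,0) g=1 f=8, (3,1) g=2 f=8, (3,2) g=3 f=8, (3,3) g=4 f=8]

expanded=(2,3); open=[(1,1) g=2 f=10, (1,2) g=3 f=10, (1,3) g=4 f=10, (2,4) g=4 f=8, (3,0) g=1 f=8, (3,1) g=2 f=8, (3,2) g=3 f=8, (3,3) g=4 f=8]; closed=[(2,0), (2,1), (2,2), (2,3)]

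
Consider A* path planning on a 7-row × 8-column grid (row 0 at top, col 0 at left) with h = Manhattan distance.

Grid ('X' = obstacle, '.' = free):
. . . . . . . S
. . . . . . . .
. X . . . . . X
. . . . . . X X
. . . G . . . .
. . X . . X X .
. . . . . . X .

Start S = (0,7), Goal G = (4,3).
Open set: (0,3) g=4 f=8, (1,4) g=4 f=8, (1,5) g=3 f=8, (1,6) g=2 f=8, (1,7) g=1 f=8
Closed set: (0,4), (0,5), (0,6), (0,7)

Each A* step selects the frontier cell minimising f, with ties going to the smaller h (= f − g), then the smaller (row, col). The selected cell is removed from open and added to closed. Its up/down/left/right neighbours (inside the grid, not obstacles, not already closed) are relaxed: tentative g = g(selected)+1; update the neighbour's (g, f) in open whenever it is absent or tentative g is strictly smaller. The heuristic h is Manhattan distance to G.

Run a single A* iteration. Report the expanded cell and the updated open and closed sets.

step 1: expand (0,3) (f=8, h=4) → closed; open now [(0,2) g=5 f=10, (1,3) g=5 f=8, (1,4) g=4 f=8, (1,5) g=3 f=8, (1,6) g=2 f=8, (1,7) g=1 f=8]

expanded=(0,3); open=[(0,2) g=5 f=10, (1,3) g=5 f=8, (1,4) g=4 f=8, (1,5) g=3 f=8, (1,6) g=2 f=8, (1,7) g=1 f=8]; closed=[(0,3), (0,4), (0,5), (0,6), (0,7)]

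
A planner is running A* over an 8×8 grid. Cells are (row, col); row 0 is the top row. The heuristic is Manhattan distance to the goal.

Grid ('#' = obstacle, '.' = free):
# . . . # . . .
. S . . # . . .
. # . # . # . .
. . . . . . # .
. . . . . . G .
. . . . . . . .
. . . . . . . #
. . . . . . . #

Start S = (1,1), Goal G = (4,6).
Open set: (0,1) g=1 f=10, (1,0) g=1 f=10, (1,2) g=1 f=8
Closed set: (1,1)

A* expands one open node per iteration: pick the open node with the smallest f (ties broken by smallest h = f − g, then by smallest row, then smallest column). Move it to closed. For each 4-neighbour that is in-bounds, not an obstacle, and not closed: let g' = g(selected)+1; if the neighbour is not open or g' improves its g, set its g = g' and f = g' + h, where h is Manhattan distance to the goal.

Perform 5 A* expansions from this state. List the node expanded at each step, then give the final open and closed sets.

step 1: expand (1,2) (f=8, h=7) → closed; open now [(0,1) g=1 f=10, (0,2) g=2 f=10, (1,0) g=1 f=10, (1,3) g=2 f=8, (2,2) g=2 f=8]
step 2: expand (1,3) (f=8, h=6) → closed; open now [(0,1) g=1 f=10, (0,2) g=2 f=10, (0,3) g=3 f=10, (1,0) g=1 f=10, (2,2) g=2 f=8]
step 3: expand (2,2) (f=8, h=6) → closed; open now [(0,1) g=1 f=10, (0,2) g=2 f=10, (0,3) g=3 f=10, (1,0) g=1 f=10, (3,2) g=3 f=8]
step 4: expand (3,2) (f=8, h=5) → closed; open now [(0,1) g=1 f=10, (0,2) g=2 f=10, (0,3) g=3 f=10, (1,0) g=1 f=10, (3,1) g=4 f=10, (3,3) g=4 f=8, (4,2) g=4 f=8]
step 5: expand (3,3) (f=8, h=4) → closed; open now [(0,1) g=1 f=10, (0,2) g=2 f=10, (0,3) g=3 f=10, (1,0) g=1 f=10, (3,1) g=4 f=10, (3,4) g=5 f=8, (4,2) g=4 f=8, (4,3) g=5 f=8]

order=[(1,2) → (1,3) → (2,2) → (3,2) → (3,3)]; open=[(0,1) g=1 f=10, (0,2) g=2 f=10, (0,3) g=3 f=10, (1,0) g=1 f=10, (3,1) g=4 f=10, (3,4) g=5 f=8, (4,2) g=4 f=8, (4,3) g=5 f=8]; closed=[(1,1), (1,2), (1,3), (2,2), (3,2), (3,3)]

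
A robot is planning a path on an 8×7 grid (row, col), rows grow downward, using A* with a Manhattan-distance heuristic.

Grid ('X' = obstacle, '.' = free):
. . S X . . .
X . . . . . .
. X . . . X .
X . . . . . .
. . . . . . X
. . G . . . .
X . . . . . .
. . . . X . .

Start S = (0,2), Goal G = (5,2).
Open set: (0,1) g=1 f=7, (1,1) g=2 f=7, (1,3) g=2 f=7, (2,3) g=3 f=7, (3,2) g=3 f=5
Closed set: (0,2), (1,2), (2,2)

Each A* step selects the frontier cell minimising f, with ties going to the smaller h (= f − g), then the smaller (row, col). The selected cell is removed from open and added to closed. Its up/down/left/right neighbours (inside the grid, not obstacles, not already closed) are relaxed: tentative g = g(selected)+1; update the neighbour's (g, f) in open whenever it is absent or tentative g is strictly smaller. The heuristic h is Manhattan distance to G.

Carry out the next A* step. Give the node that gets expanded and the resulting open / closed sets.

step 1: expand (3,2) (f=5, h=2) → closed; open now [(0,1) g=1 f=7, (1,1) g=2 f=7, (1,3) g=2 f=7, (2,3) g=3 f=7, (3,1) g=4 f=7, (3,3) g=4 f=7, (4,2) g=4 f=5]

expanded=(3,2); open=[(0,1) g=1 f=7, (1,1) g=2 f=7, (1,3) g=2 f=7, (2,3) g=3 f=7, (3,1) g=4 f=7, (3,3) g=4 f=7, (4,2) g=4 f=5]; closed=[(0,2), (1,2), (2,2), (3,2)]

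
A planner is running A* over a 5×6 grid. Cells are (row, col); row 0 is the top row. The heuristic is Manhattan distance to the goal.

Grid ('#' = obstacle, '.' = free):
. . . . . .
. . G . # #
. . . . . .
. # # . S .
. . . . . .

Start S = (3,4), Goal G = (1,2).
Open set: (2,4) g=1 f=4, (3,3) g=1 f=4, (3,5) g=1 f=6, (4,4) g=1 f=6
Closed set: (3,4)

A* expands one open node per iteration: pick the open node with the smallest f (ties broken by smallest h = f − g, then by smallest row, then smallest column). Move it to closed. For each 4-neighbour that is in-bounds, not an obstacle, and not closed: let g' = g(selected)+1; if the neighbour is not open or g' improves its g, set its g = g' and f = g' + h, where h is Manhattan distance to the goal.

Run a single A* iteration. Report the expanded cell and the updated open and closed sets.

expanded=(2,4); open=[(2,3) g=2 f=4, (2,5) g=2 f=6, (3,3) g=1 f=4, (3,5) g=1 f=6, (4,4) g=1 f=6]; closed=[(2,4), (3,4)]

step 1: expand (2,4) (f=4, h=3) → closed; open now [(2,3) g=2 f=4, (2,5) g=2 f=6, (3,3) g=1 f=4, (3,5) g=1 f=6, (4,4) g=1 f=6]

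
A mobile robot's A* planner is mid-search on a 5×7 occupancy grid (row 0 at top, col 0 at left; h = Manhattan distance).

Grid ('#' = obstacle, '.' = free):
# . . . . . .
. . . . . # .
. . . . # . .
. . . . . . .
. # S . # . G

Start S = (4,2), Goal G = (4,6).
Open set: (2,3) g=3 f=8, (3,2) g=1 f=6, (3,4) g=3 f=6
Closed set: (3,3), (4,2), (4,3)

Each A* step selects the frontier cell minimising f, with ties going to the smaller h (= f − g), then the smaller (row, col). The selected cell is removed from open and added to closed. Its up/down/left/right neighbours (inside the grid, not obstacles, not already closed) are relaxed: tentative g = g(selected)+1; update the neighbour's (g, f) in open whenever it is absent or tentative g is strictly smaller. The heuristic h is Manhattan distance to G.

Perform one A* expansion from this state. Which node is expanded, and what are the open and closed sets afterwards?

expanded=(3,4); open=[(2,3) g=3 f=8, (3,2) g=1 f=6, (3,5) g=4 f=6]; closed=[(3,3), (3,4), (4,2), (4,3)]

step 1: expand (3,4) (f=6, h=3) → closed; open now [(2,3) g=3 f=8, (3,2) g=1 f=6, (3,5) g=4 f=6]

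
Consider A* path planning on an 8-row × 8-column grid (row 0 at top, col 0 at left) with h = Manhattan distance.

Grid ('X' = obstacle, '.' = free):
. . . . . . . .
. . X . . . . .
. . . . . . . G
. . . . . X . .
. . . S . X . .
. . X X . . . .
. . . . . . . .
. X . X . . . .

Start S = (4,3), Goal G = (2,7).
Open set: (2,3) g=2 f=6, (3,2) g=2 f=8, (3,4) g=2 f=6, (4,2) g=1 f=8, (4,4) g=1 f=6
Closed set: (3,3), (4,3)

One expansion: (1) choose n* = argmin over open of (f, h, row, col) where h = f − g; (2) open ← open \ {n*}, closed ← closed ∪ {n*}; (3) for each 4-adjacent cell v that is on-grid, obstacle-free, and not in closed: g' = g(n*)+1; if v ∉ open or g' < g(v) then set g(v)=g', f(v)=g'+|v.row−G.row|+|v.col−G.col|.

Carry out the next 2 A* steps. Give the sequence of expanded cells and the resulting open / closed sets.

order=[(2,3) → (2,4)]; open=[(1,3) g=3 f=8, (1,4) g=4 f=8, (2,2) g=3 f=8, (2,5) g=4 f=6, (3,2) g=2 f=8, (3,4) g=2 f=6, (4,2) g=1 f=8, (4,4) g=1 f=6]; closed=[(2,3), (2,4), (3,3), (4,3)]

step 1: expand (2,3) (f=6, h=4) → closed; open now [(1,3) g=3 f=8, (2,2) g=3 f=8, (2,4) g=3 f=6, (3,2) g=2 f=8, (3,4) g=2 f=6, (4,2) g=1 f=8, (4,4) g=1 f=6]
step 2: expand (2,4) (f=6, h=3) → closed; open now [(1,3) g=3 f=8, (1,4) g=4 f=8, (2,2) g=3 f=8, (2,5) g=4 f=6, (3,2) g=2 f=8, (3,4) g=2 f=6, (4,2) g=1 f=8, (4,4) g=1 f=6]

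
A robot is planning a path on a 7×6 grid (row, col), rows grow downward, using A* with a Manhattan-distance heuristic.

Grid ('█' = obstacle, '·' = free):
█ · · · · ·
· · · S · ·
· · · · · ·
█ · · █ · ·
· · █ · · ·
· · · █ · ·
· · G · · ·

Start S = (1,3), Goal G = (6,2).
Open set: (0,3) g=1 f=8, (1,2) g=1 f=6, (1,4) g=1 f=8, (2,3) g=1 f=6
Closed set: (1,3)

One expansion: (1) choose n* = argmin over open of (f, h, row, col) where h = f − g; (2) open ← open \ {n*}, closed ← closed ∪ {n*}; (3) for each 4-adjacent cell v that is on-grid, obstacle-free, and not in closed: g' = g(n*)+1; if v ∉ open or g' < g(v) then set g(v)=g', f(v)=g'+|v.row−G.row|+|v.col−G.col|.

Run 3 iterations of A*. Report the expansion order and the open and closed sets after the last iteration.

order=[(1,2) → (2,2) → (3,2)]; open=[(0,2) g=2 f=8, (0,3) g=1 f=8, (1,1) g=2 f=8, (1,4) g=1 f=8, (2,1) g=3 f=8, (2,3) g=1 f=6, (3,1) g=4 f=8]; closed=[(1,2), (1,3), (2,2), (3,2)]

step 1: expand (1,2) (f=6, h=5) → closed; open now [(0,2) g=2 f=8, (0,3) g=1 f=8, (1,1) g=2 f=8, (1,4) g=1 f=8, (2,2) g=2 f=6, (2,3) g=1 f=6]
step 2: expand (2,2) (f=6, h=4) → closed; open now [(0,2) g=2 f=8, (0,3) g=1 f=8, (1,1) g=2 f=8, (1,4) g=1 f=8, (2,1) g=3 f=8, (2,3) g=1 f=6, (3,2) g=3 f=6]
step 3: expand (3,2) (f=6, h=3) → closed; open now [(0,2) g=2 f=8, (0,3) g=1 f=8, (1,1) g=2 f=8, (1,4) g=1 f=8, (2,1) g=3 f=8, (2,3) g=1 f=6, (3,1) g=4 f=8]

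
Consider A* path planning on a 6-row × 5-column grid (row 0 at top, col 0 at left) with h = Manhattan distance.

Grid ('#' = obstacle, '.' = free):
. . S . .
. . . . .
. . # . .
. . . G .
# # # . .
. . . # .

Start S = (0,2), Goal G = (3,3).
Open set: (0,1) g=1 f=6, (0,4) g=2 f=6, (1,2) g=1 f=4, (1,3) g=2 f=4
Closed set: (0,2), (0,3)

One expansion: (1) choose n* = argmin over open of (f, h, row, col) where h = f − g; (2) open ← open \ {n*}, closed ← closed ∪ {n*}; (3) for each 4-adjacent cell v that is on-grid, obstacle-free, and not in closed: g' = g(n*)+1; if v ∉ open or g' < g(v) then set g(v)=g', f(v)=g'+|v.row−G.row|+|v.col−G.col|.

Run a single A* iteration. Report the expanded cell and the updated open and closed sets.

step 1: expand (1,3) (f=4, h=2) → closed; open now [(0,1) g=1 f=6, (0,4) g=2 f=6, (1,2) g=1 f=4, (1,4) g=3 f=6, (2,3) g=3 f=4]

expanded=(1,3); open=[(0,1) g=1 f=6, (0,4) g=2 f=6, (1,2) g=1 f=4, (1,4) g=3 f=6, (2,3) g=3 f=4]; closed=[(0,2), (0,3), (1,3)]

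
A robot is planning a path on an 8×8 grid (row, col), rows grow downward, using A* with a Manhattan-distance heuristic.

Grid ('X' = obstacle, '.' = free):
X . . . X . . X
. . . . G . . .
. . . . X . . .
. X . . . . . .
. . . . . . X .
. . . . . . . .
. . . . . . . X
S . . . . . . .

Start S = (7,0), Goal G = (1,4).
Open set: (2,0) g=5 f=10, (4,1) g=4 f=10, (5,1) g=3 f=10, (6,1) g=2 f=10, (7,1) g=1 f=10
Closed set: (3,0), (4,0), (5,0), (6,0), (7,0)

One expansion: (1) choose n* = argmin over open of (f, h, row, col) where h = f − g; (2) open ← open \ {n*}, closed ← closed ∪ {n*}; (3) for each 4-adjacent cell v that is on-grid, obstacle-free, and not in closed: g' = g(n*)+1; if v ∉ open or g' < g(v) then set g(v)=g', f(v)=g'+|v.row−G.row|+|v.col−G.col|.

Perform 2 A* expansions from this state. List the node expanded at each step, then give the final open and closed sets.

order=[(2,0) → (1,0)]; open=[(1,1) g=7 f=10, (2,1) g=6 f=10, (4,1) g=4 f=10, (5,1) g=3 f=10, (6,1) g=2 f=10, (7,1) g=1 f=10]; closed=[(1,0), (2,0), (3,0), (4,0), (5,0), (6,0), (7,0)]

step 1: expand (2,0) (f=10, h=5) → closed; open now [(1,0) g=6 f=10, (2,1) g=6 f=10, (4,1) g=4 f=10, (5,1) g=3 f=10, (6,1) g=2 f=10, (7,1) g=1 f=10]
step 2: expand (1,0) (f=10, h=4) → closed; open now [(1,1) g=7 f=10, (2,1) g=6 f=10, (4,1) g=4 f=10, (5,1) g=3 f=10, (6,1) g=2 f=10, (7,1) g=1 f=10]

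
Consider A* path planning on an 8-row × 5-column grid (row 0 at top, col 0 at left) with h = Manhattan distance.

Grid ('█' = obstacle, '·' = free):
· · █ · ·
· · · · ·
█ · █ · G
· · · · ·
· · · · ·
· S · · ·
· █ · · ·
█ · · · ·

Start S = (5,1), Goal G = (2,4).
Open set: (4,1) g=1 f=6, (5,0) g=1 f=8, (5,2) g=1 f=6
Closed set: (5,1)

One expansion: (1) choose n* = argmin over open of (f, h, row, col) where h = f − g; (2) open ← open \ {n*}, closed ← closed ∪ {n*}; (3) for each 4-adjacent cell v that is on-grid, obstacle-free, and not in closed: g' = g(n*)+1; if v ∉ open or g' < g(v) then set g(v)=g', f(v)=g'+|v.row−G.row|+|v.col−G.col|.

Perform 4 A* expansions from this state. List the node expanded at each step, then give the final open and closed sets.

step 1: expand (4,1) (f=6, h=5) → closed; open now [(3,1) g=2 f=6, (4,0) g=2 f=8, (4,2) g=2 f=6, (5,0) g=1 f=8, (5,2) g=1 f=6]
step 2: expand (3,1) (f=6, h=4) → closed; open now [(2,1) g=3 f=6, (3,0) g=3 f=8, (3,2) g=3 f=6, (4,0) g=2 f=8, (4,2) g=2 f=6, (5,0) g=1 f=8, (5,2) g=1 f=6]
step 3: expand (2,1) (f=6, h=3) → closed; open now [(1,1) g=4 f=8, (3,0) g=3 f=8, (3,2) g=3 f=6, (4,0) g=2 f=8, (4,2) g=2 f=6, (5,0) g=1 f=8, (5,2) g=1 f=6]
step 4: expand (3,2) (f=6, h=3) → closed; open now [(1,1) g=4 f=8, (3,0) g=3 f=8, (3,3) g=4 f=6, (4,0) g=2 f=8, (4,2) g=2 f=6, (5,0) g=1 f=8, (5,2) g=1 f=6]

order=[(4,1) → (3,1) → (2,1) → (3,2)]; open=[(1,1) g=4 f=8, (3,0) g=3 f=8, (3,3) g=4 f=6, (4,0) g=2 f=8, (4,2) g=2 f=6, (5,0) g=1 f=8, (5,2) g=1 f=6]; closed=[(2,1), (3,1), (3,2), (4,1), (5,1)]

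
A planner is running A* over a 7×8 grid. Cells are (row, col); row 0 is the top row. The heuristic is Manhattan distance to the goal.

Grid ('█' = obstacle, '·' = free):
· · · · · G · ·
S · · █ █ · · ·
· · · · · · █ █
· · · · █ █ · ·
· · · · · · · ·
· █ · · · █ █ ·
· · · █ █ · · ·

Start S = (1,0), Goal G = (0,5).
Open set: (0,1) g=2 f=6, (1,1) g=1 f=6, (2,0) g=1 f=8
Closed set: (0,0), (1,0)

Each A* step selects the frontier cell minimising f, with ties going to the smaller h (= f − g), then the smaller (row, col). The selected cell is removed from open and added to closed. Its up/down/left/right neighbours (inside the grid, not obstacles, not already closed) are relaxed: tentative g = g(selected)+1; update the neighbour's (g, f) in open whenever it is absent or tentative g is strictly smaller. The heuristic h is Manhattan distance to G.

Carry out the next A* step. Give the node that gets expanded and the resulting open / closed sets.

step 1: expand (0,1) (f=6, h=4) → closed; open now [(0,2) g=3 f=6, (1,1) g=1 f=6, (2,0) g=1 f=8]

expanded=(0,1); open=[(0,2) g=3 f=6, (1,1) g=1 f=6, (2,0) g=1 f=8]; closed=[(0,0), (0,1), (1,0)]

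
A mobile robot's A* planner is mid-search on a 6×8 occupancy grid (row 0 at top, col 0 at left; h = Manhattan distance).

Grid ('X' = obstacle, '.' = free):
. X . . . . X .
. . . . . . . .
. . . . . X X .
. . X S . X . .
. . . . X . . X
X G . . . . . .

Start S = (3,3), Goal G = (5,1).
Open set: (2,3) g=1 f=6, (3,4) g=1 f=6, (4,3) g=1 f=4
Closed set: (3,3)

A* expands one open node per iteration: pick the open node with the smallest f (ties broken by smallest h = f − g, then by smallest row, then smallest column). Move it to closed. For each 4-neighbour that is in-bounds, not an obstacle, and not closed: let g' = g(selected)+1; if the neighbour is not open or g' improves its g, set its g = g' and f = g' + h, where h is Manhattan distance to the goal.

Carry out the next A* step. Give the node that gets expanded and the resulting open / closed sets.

expanded=(4,3); open=[(2,3) g=1 f=6, (3,4) g=1 f=6, (4,2) g=2 f=4, (5,3) g=2 f=4]; closed=[(3,3), (4,3)]

step 1: expand (4,3) (f=4, h=3) → closed; open now [(2,3) g=1 f=6, (3,4) g=1 f=6, (4,2) g=2 f=4, (5,3) g=2 f=4]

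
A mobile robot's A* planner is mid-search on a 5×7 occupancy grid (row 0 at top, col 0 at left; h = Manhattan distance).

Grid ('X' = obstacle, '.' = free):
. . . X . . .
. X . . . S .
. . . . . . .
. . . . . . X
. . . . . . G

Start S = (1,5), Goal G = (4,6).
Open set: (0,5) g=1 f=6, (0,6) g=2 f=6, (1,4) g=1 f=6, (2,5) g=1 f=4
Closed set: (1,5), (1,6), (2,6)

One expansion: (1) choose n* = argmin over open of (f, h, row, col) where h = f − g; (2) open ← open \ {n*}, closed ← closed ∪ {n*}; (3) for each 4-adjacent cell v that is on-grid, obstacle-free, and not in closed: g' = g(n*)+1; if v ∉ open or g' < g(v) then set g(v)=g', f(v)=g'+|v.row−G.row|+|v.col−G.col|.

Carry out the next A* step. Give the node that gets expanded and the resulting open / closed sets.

step 1: expand (2,5) (f=4, h=3) → closed; open now [(0,5) g=1 f=6, (0,6) g=2 f=6, (1,4) g=1 f=6, (2,4) g=2 f=6, (3,5) g=2 f=4]

expanded=(2,5); open=[(0,5) g=1 f=6, (0,6) g=2 f=6, (1,4) g=1 f=6, (2,4) g=2 f=6, (3,5) g=2 f=4]; closed=[(1,5), (1,6), (2,5), (2,6)]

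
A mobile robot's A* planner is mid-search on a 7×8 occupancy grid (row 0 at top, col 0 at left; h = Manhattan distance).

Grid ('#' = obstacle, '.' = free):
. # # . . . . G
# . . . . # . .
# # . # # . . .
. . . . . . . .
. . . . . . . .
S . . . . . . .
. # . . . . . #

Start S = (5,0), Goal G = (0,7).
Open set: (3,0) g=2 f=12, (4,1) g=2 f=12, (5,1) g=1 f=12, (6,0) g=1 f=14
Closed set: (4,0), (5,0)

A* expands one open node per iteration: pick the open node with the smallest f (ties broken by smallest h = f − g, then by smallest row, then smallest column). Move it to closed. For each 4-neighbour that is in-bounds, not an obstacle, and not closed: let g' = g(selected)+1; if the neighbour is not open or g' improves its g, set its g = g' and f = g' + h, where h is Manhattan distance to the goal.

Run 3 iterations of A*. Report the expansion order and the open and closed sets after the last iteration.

step 1: expand (3,0) (f=12, h=10) → closed; open now [(3,1) g=3 f=12, (4,1) g=2 f=12, (5,1) g=1 f=12, (6,0) g=1 f=14]
step 2: expand (3,1) (f=12, h=9) → closed; open now [(3,2) g=4 f=12, (4,1) g=2 f=12, (5,1) g=1 f=12, (6,0) g=1 f=14]
step 3: expand (3,2) (f=12, h=8) → closed; open now [(2,2) g=5 f=12, (3,3) g=5 f=12, (4,1) g=2 f=12, (4,2) g=5 f=14, (5,1) g=1 f=12, (6,0) g=1 f=14]

order=[(3,0) → (3,1) → (3,2)]; open=[(2,2) g=5 f=12, (3,3) g=5 f=12, (4,1) g=2 f=12, (4,2) g=5 f=14, (5,1) g=1 f=12, (6,0) g=1 f=14]; closed=[(3,0), (3,1), (3,2), (4,0), (5,0)]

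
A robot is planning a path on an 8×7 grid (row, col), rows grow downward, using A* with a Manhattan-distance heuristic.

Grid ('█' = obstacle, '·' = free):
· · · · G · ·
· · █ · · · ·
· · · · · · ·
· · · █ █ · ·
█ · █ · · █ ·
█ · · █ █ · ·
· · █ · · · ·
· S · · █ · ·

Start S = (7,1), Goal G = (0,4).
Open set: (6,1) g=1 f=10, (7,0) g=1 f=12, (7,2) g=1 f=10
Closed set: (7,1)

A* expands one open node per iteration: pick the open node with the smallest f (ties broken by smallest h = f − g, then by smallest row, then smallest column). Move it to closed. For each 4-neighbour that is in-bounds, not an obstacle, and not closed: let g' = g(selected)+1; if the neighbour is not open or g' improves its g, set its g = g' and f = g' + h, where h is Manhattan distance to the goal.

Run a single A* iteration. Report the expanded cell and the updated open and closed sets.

expanded=(6,1); open=[(5,1) g=2 f=10, (6,0) g=2 f=12, (7,0) g=1 f=12, (7,2) g=1 f=10]; closed=[(6,1), (7,1)]

step 1: expand (6,1) (f=10, h=9) → closed; open now [(5,1) g=2 f=10, (6,0) g=2 f=12, (7,0) g=1 f=12, (7,2) g=1 f=10]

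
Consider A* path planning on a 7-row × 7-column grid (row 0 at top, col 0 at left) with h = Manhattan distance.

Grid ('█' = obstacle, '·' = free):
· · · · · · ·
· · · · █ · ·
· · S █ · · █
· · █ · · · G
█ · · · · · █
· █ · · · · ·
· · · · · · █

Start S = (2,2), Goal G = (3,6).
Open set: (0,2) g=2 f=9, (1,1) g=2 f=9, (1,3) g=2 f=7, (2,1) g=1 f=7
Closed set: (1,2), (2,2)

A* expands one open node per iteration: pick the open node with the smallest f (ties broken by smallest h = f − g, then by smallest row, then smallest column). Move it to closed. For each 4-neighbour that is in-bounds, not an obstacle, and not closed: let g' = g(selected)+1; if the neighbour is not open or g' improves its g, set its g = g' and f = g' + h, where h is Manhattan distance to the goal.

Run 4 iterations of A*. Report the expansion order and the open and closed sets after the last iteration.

order=[(1,3) → (2,1) → (3,1) → (0,3)]; open=[(0,2) g=2 f=9, (0,4) g=4 f=9, (1,1) g=2 f=9, (2,0) g=2 f=9, (3,0) g=3 f=9, (4,1) g=3 f=9]; closed=[(0,3), (1,2), (1,3), (2,1), (2,2), (3,1)]

step 1: expand (1,3) (f=7, h=5) → closed; open now [(0,2) g=2 f=9, (0,3) g=3 f=9, (1,1) g=2 f=9, (2,1) g=1 f=7]
step 2: expand (2,1) (f=7, h=6) → closed; open now [(0,2) g=2 f=9, (0,3) g=3 f=9, (1,1) g=2 f=9, (2,0) g=2 f=9, (3,1) g=2 f=7]
step 3: expand (3,1) (f=7, h=5) → closed; open now [(0,2) g=2 f=9, (0,3) g=3 f=9, (1,1) g=2 f=9, (2,0) g=2 f=9, (3,0) g=3 f=9, (4,1) g=3 f=9]
step 4: expand (0,3) (f=9, h=6) → closed; open now [(0,2) g=2 f=9, (0,4) g=4 f=9, (1,1) g=2 f=9, (2,0) g=2 f=9, (3,0) g=3 f=9, (4,1) g=3 f=9]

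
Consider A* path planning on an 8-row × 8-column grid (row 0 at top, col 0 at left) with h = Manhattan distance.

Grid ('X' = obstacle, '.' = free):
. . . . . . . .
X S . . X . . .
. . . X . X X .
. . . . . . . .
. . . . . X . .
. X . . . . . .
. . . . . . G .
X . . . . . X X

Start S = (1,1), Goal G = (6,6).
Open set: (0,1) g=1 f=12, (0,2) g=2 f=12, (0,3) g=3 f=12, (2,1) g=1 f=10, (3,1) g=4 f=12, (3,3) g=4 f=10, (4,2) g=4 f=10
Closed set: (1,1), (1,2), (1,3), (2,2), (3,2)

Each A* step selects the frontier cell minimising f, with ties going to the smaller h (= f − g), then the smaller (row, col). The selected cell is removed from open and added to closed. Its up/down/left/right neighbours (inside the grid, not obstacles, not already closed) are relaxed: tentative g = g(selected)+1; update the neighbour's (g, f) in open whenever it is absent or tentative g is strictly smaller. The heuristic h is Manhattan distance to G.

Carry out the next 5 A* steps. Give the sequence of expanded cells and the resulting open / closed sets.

step 1: expand (3,3) (f=10, h=6) → closed; open now [(0,1) g=1 f=12, (0,2) g=2 f=12, (0,3) g=3 f=12, (2,1) g=1 f=10, (3,1) g=4 f=12, (3,4) g=5 f=10, (4,2) g=4 f=10, (4,3) g=5 f=10]
step 2: expand (3,4) (f=10, h=5) → closed; open now [(0,1) g=1 f=12, (0,2) g=2 f=12, (0,3) g=3 f=12, (2,1) g=1 f=10, (2,4) g=6 f=12, (3,1) g=4 f=12, (3,5) g=6 f=10, (4,2) g=4 f=10, (4,3) g=5 f=10, (4,4) g=6 f=10]
step 3: expand (3,5) (f=10, h=4) → closed; open now [(0,1) g=1 f=12, (0,2) g=2 f=12, (0,3) g=3 f=12, (2,1) g=1 f=10, (2,4) g=6 f=12, (3,1) g=4 f=12, (3,6) g=7 f=10, (4,2) g=4 f=10, (4,3) g=5 f=10, (4,4) g=6 f=10]
step 4: expand (3,6) (f=10, h=3) → closed; open now [(0,1) g=1 f=12, (0,2) g=2 f=12, (0,3) g=3 f=12, (2,1) g=1 f=10, (2,4) g=6 f=12, (3,1) g=4 f=12, (3,7) g=8 f=12, (4,2) g=4 f=10, (4,3) g=5 f=10, (4,4) g=6 f=10, (4,6) g=8 f=10]
step 5: expand (4,6) (f=10, h=2) → closed; open now [(0,1) g=1 f=12, (0,2) g=2 f=12, (0,3) g=3 f=12, (2,1) g=1 f=10, (2,4) g=6 f=12, (3,1) g=4 f=12, (3,7) g=8 f=12, (4,2) g=4 f=10, (4,3) g=5 f=10, (4,4) g=6 f=10, (4,7) g=9 f=12, (5,6) g=9 f=10]

order=[(3,3) → (3,4) → (3,5) → (3,6) → (4,6)]; open=[(0,1) g=1 f=12, (0,2) g=2 f=12, (0,3) g=3 f=12, (2,1) g=1 f=10, (2,4) g=6 f=12, (3,1) g=4 f=12, (3,7) g=8 f=12, (4,2) g=4 f=10, (4,3) g=5 f=10, (4,4) g=6 f=10, (4,7) g=9 f=12, (5,6) g=9 f=10]; closed=[(1,1), (1,2), (1,3), (2,2), (3,2), (3,3), (3,4), (3,5), (3,6), (4,6)]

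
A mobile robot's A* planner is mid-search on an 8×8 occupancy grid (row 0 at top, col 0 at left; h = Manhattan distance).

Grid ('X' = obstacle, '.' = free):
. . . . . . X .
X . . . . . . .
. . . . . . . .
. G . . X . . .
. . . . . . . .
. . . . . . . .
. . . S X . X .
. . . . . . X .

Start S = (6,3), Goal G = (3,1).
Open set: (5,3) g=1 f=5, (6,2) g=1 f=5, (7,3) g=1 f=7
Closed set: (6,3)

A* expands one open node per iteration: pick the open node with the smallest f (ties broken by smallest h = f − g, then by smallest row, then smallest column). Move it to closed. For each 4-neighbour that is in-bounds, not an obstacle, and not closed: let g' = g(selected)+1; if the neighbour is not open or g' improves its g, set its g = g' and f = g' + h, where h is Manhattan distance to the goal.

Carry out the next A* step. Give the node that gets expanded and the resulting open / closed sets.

expanded=(5,3); open=[(4,3) g=2 f=5, (5,2) g=2 f=5, (5,4) g=2 f=7, (6,2) g=1 f=5, (7,3) g=1 f=7]; closed=[(5,3), (6,3)]

step 1: expand (5,3) (f=5, h=4) → closed; open now [(4,3) g=2 f=5, (5,2) g=2 f=5, (5,4) g=2 f=7, (6,2) g=1 f=5, (7,3) g=1 f=7]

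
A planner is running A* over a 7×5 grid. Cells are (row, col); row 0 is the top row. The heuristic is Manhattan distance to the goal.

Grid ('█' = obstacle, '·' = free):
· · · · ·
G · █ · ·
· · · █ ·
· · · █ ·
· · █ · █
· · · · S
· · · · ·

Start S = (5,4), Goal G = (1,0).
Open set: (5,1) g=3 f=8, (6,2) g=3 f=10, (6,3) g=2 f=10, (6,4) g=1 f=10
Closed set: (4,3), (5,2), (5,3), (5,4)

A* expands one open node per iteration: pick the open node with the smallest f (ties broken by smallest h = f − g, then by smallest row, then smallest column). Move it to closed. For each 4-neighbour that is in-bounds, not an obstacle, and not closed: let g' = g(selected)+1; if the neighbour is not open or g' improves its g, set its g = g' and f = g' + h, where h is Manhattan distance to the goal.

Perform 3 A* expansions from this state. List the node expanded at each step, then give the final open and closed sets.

order=[(5,1) → (4,1) → (3,1)]; open=[(2,1) g=6 f=8, (3,0) g=6 f=8, (3,2) g=6 f=10, (4,0) g=5 f=8, (5,0) g=4 f=8, (6,1) g=4 f=10, (6,2) g=3 f=10, (6,3) g=2 f=10, (6,4) g=1 f=10]; closed=[(3,1), (4,1), (4,3), (5,1), (5,2), (5,3), (5,4)]

step 1: expand (5,1) (f=8, h=5) → closed; open now [(4,1) g=4 f=8, (5,0) g=4 f=8, (6,1) g=4 f=10, (6,2) g=3 f=10, (6,3) g=2 f=10, (6,4) g=1 f=10]
step 2: expand (4,1) (f=8, h=4) → closed; open now [(3,1) g=5 f=8, (4,0) g=5 f=8, (5,0) g=4 f=8, (6,1) g=4 f=10, (6,2) g=3 f=10, (6,3) g=2 f=10, (6,4) g=1 f=10]
step 3: expand (3,1) (f=8, h=3) → closed; open now [(2,1) g=6 f=8, (3,0) g=6 f=8, (3,2) g=6 f=10, (4,0) g=5 f=8, (5,0) g=4 f=8, (6,1) g=4 f=10, (6,2) g=3 f=10, (6,3) g=2 f=10, (6,4) g=1 f=10]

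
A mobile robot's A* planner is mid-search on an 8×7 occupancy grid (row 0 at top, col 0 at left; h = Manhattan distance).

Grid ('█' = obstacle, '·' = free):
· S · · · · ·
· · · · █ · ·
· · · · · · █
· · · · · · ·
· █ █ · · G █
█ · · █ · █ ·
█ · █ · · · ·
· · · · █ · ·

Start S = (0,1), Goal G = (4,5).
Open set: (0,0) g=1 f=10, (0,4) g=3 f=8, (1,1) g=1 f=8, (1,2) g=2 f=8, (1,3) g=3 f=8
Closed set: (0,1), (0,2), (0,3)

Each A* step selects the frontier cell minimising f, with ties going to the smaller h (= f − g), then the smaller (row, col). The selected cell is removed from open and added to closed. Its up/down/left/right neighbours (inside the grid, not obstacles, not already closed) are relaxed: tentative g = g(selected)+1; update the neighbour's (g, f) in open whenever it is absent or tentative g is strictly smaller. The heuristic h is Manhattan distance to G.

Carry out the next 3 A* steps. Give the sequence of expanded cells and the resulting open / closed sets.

step 1: expand (0,4) (f=8, h=5) → closed; open now [(0,0) g=1 f=10, (0,5) g=4 f=8, (1,1) g=1 f=8, (1,2) g=2 f=8, (1,3) g=3 f=8]
step 2: expand (0,5) (f=8, h=4) → closed; open now [(0,0) g=1 f=10, (0,6) g=5 f=10, (1,1) g=1 f=8, (1,2) g=2 f=8, (1,3) g=3 f=8, (1,5) g=5 f=8]
step 3: expand (1,5) (f=8, h=3) → closed; open now [(0,0) g=1 f=10, (0,6) g=5 f=10, (1,1) g=1 f=8, (1,2) g=2 f=8, (1,3) g=3 f=8, (1,6) g=6 f=10, (2,5) g=6 f=8]

order=[(0,4) → (0,5) → (1,5)]; open=[(0,0) g=1 f=10, (0,6) g=5 f=10, (1,1) g=1 f=8, (1,2) g=2 f=8, (1,3) g=3 f=8, (1,6) g=6 f=10, (2,5) g=6 f=8]; closed=[(0,1), (0,2), (0,3), (0,4), (0,5), (1,5)]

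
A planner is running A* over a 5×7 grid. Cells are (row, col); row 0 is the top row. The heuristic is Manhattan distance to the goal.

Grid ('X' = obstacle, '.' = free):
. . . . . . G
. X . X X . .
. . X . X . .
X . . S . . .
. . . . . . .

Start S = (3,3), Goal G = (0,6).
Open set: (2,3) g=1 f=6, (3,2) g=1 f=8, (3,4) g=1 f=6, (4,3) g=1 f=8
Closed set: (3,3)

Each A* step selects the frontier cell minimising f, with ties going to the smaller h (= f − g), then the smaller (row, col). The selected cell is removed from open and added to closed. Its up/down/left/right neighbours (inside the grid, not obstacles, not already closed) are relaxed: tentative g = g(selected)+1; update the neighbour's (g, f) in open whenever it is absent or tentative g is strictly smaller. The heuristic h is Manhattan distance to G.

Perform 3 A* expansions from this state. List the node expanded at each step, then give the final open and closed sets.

step 1: expand (2,3) (f=6, h=5) → closed; open now [(3,2) g=1 f=8, (3,4) g=1 f=6, (4,3) g=1 f=8]
step 2: expand (3,4) (f=6, h=5) → closed; open now [(3,2) g=1 f=8, (3,5) g=2 f=6, (4,3) g=1 f=8, (4,4) g=2 f=8]
step 3: expand (3,5) (f=6, h=4) → closed; open now [(2,5) g=3 f=6, (3,2) g=1 f=8, (3,6) g=3 f=6, (4,3) g=1 f=8, (4,4) g=2 f=8, (4,5) g=3 f=8]

order=[(2,3) → (3,4) → (3,5)]; open=[(2,5) g=3 f=6, (3,2) g=1 f=8, (3,6) g=3 f=6, (4,3) g=1 f=8, (4,4) g=2 f=8, (4,5) g=3 f=8]; closed=[(2,3), (3,3), (3,4), (3,5)]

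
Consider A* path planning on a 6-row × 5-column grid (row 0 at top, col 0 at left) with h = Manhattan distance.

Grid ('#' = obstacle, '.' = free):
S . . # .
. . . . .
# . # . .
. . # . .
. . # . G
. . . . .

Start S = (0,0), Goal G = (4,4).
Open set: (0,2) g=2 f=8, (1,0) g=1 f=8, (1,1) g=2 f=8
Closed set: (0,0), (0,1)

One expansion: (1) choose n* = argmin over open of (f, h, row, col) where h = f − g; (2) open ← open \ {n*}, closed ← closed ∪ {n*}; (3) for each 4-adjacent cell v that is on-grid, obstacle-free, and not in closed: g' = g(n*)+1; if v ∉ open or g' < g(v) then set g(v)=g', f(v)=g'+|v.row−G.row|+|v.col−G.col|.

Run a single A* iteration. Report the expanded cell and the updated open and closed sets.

step 1: expand (0,2) (f=8, h=6) → closed; open now [(1,0) g=1 f=8, (1,1) g=2 f=8, (1,2) g=3 f=8]

expanded=(0,2); open=[(1,0) g=1 f=8, (1,1) g=2 f=8, (1,2) g=3 f=8]; closed=[(0,0), (0,1), (0,2)]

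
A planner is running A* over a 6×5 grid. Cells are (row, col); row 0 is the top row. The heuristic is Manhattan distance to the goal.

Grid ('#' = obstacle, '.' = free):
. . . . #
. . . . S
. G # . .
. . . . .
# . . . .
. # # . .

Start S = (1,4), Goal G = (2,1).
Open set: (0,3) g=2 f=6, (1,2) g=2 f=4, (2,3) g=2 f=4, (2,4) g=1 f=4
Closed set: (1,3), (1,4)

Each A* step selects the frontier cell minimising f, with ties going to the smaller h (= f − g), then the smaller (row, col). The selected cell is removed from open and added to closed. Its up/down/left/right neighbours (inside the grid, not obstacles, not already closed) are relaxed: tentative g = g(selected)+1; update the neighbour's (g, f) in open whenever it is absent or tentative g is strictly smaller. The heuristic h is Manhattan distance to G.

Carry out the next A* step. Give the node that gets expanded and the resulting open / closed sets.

expanded=(1,2); open=[(0,2) g=3 f=6, (0,3) g=2 f=6, (1,1) g=3 f=4, (2,3) g=2 f=4, (2,4) g=1 f=4]; closed=[(1,2), (1,3), (1,4)]

step 1: expand (1,2) (f=4, h=2) → closed; open now [(0,2) g=3 f=6, (0,3) g=2 f=6, (1,1) g=3 f=4, (2,3) g=2 f=4, (2,4) g=1 f=4]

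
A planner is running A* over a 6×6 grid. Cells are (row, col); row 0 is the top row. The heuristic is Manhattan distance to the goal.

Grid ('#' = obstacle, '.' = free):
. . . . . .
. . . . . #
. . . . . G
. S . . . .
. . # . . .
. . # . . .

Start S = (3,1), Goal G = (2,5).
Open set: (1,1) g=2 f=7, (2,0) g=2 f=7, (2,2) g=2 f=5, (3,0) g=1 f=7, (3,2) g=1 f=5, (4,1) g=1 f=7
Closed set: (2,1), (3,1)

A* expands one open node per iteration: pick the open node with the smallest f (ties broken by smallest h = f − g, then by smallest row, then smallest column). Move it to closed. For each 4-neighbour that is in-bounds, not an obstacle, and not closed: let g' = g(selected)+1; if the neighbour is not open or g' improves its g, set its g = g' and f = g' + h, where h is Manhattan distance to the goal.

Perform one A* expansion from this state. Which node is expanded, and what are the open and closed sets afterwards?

expanded=(2,2); open=[(1,1) g=2 f=7, (1,2) g=3 f=7, (2,0) g=2 f=7, (2,3) g=3 f=5, (3,0) g=1 f=7, (3,2) g=1 f=5, (4,1) g=1 f=7]; closed=[(2,1), (2,2), (3,1)]

step 1: expand (2,2) (f=5, h=3) → closed; open now [(1,1) g=2 f=7, (1,2) g=3 f=7, (2,0) g=2 f=7, (2,3) g=3 f=5, (3,0) g=1 f=7, (3,2) g=1 f=5, (4,1) g=1 f=7]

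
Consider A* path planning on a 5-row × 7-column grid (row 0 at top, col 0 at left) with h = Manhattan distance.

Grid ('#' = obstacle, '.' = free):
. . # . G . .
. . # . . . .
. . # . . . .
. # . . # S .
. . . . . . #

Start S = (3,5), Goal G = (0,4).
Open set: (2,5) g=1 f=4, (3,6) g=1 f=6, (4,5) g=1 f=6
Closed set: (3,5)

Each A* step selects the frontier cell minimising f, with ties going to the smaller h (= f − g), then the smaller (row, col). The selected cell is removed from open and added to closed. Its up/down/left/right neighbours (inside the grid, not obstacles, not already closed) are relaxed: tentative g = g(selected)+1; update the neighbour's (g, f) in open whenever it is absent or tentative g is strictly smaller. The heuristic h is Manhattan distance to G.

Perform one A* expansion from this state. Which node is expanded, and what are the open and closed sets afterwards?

step 1: expand (2,5) (f=4, h=3) → closed; open now [(1,5) g=2 f=4, (2,4) g=2 f=4, (2,6) g=2 f=6, (3,6) g=1 f=6, (4,5) g=1 f=6]

expanded=(2,5); open=[(1,5) g=2 f=4, (2,4) g=2 f=4, (2,6) g=2 f=6, (3,6) g=1 f=6, (4,5) g=1 f=6]; closed=[(2,5), (3,5)]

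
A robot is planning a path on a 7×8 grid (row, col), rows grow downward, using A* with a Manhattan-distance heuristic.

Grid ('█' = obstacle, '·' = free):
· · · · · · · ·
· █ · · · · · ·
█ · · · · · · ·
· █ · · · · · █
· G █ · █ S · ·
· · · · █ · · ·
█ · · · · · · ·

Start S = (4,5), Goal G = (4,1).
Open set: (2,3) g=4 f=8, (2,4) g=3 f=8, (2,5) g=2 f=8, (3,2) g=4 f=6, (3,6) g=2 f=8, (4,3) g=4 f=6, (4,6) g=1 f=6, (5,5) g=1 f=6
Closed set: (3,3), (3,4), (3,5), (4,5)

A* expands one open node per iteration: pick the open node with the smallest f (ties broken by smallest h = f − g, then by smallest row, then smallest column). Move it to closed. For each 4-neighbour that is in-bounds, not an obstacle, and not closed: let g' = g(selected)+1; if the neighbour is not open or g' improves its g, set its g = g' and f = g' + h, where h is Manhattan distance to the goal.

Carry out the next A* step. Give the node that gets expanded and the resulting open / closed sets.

expanded=(3,2); open=[(2,2) g=5 f=8, (2,3) g=4 f=8, (2,4) g=3 f=8, (2,5) g=2 f=8, (3,6) g=2 f=8, (4,3) g=4 f=6, (4,6) g=1 f=6, (5,5) g=1 f=6]; closed=[(3,2), (3,3), (3,4), (3,5), (4,5)]

step 1: expand (3,2) (f=6, h=2) → closed; open now [(2,2) g=5 f=8, (2,3) g=4 f=8, (2,4) g=3 f=8, (2,5) g=2 f=8, (3,6) g=2 f=8, (4,3) g=4 f=6, (4,6) g=1 f=6, (5,5) g=1 f=6]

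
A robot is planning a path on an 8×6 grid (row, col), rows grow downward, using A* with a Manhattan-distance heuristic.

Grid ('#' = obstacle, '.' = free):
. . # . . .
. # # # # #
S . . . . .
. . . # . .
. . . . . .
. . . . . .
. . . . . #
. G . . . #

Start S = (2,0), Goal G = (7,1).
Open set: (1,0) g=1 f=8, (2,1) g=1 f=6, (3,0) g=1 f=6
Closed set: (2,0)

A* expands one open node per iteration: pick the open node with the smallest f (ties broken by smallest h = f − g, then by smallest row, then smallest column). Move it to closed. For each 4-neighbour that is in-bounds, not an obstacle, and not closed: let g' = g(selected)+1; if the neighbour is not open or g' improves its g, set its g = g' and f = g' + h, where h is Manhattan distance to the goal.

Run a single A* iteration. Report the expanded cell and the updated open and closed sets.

expanded=(2,1); open=[(1,0) g=1 f=8, (2,2) g=2 f=8, (3,0) g=1 f=6, (3,1) g=2 f=6]; closed=[(2,0), (2,1)]

step 1: expand (2,1) (f=6, h=5) → closed; open now [(1,0) g=1 f=8, (2,2) g=2 f=8, (3,0) g=1 f=6, (3,1) g=2 f=6]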